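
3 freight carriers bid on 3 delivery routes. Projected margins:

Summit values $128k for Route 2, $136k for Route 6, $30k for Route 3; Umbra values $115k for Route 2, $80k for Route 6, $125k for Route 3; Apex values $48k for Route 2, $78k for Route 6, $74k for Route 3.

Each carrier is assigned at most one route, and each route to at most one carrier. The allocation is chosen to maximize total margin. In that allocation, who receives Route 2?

Summit receives Route 2.

This is a one-to-one assignment (maximum-weight bipartite matching).
Optimal: Summit→Route 2 ($128k), Umbra→Route 3 ($125k), Apex→Route 6 ($78k) — total 128+125+78 = $331k.
Column-greedy (each route in turn goes to its best remaining carrier) gives $282k, worse by 49.
Summit's own top route is Route 6 ($136k), but forcing Summit→Route 6 and reassigning the rest optimally gives only $325k — worse by 6.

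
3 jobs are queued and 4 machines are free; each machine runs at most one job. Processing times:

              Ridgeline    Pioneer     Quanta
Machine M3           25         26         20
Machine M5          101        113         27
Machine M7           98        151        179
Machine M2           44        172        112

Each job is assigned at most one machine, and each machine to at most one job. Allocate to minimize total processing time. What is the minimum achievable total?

Optimal: Ridgeline→Machine M2 (44 min), Pioneer→Machine M3 (26 min), Quanta→Machine M5 (27 min) — total 44+26+27 = 97 min.
Row-greedy (each job in turn takes its cheapest remaining machine) gives 250 min, worse by 153.
Next-best assignment: Ridgeline→Machine M7, Pioneer→Machine M3, Quanta→Machine M5 = 151 min.

Min total: 97 min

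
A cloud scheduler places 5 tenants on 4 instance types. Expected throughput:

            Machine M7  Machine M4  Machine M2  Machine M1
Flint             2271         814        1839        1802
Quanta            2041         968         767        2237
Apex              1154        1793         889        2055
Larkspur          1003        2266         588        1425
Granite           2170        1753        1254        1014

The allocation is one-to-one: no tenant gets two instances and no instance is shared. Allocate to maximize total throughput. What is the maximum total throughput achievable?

Optimal: Granite→Machine M7 (2170 ops/s), Larkspur→Machine M4 (2266 ops/s), Flint→Machine M2 (1839 ops/s), Quanta→Machine M1 (2237 ops/s) — total 2170+2266+1839+2237 = 8512 ops/s.
Column-greedy (each instance in turn goes to its best remaining tenant) gives 8028 ops/s, worse by 484.
Next-best assignment: Granite→Machine M7, Larkspur→Machine M4, Flint→Machine M2, Apex→Machine M1 = 8330 ops/s.

Max total: 8512 ops/s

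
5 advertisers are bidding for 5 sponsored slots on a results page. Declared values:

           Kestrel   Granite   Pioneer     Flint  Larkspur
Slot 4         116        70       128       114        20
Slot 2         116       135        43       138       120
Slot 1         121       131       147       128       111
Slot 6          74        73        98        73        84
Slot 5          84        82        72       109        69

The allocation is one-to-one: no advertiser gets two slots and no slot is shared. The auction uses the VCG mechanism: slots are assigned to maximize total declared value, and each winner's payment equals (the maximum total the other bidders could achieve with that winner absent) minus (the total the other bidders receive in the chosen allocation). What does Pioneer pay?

Efficient allocation: Kestrel→Slot 4 ($116), Granite→Slot 2 ($135), Pioneer→Slot 1 ($147), Flint→Slot 5 ($109), Larkspur→Slot 6 ($84); total welfare W = $591.
Pioneer receives Slot 1 at value $147, so the others get W − 147 = $444.
Without Pioneer: best allocation of the remaining 4 bidders over all 5 slots is Kestrel→Slot 4 ($116), Granite→Slot 1 ($131), Flint→Slot 5 ($109), Larkspur→Slot 2 ($120), total $476.
VCG payment = (others' best without Pioneer) − (others' welfare with Pioneer) = 476 − 444 = $32.

Pioneer pays $32.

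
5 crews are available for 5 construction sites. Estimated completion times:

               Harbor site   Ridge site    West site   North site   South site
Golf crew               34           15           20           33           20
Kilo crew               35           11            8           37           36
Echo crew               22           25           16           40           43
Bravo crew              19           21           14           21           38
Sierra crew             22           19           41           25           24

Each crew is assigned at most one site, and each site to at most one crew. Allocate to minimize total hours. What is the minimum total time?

Min total: 90 hours

Treat this as an assignment problem: match each crew to one site.
Optimal: Golf crew→Ridge site (15 hours), Kilo crew→West site (8 hours), Echo crew→Harbor site (22 hours), Bravo crew→North site (21 hours), Sierra crew→South site (24 hours) — total 15+8+22+21+24 = 90 hours.
Min-entry greedy (repeatedly take the single cheapest remaining cell) gives 106 hours, worse by 16.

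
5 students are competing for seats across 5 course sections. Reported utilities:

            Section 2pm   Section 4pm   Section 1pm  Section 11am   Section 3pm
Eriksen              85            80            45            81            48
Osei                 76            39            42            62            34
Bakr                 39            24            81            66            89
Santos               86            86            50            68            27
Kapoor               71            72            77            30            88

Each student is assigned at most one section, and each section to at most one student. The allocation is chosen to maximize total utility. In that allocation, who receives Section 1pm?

Treat this as an assignment problem: match each student to one section.
Optimal: Eriksen→Section 11am (81 points), Osei→Section 2pm (76 points), Bakr→Section 1pm (81 points), Santos→Section 4pm (86 points), Kapoor→Section 3pm (88 points) — total 81+76+81+86+88 = 412 points.
Row-greedy (each student in turn takes its best remaining section) gives 399 points, worse by 13.
Swapping Bakr↔Osei (Bakr→Section 2pm 39 points, Osei→Section 1pm 42 points) loses 76.
No other one-to-one assignment exceeds 412 points.
Bakr's own top section is Section 3pm (89 points), but forcing Bakr→Section 3pm and reassigning the rest optimally gives only 409 points — worse by 3.

Bakr receives Section 1pm.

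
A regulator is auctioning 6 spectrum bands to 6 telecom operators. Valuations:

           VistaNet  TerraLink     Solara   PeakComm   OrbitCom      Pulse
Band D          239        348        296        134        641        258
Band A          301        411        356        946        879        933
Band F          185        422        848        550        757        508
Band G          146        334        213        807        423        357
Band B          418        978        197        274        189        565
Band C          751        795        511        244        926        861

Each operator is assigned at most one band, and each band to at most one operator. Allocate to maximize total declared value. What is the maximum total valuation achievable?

Max total: $4958M

Optimal: VistaNet→Band C ($751M), TerraLink→Band B ($978M), Solara→Band F ($848M), PeakComm→Band G ($807M), OrbitCom→Band D ($641M), Pulse→Band A ($933M) — total 751+978+848+807+641+933 = $4958M.
Column-greedy (each band in turn goes to its best remaining operator) gives $4521M, worse by 437.
Next-best assignment: VistaNet→Band D, TerraLink→Band B, Solara→Band F, PeakComm→Band G, OrbitCom→Band C, Pulse→Band A = $4731M.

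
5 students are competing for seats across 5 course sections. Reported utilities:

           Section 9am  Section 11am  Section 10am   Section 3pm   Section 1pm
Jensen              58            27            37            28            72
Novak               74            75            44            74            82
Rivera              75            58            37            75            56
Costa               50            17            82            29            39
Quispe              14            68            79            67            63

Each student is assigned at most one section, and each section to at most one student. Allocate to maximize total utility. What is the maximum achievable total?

This is a one-to-one assignment (maximum-weight bipartite matching).
Optimal: Jensen→Section 1pm (72 points), Novak→Section 9am (74 points), Rivera→Section 3pm (75 points), Costa→Section 10am (82 points), Quispe→Section 11am (68 points) — total 72+74+75+82+68 = 371 points.
Max-entry greedy (repeatedly take the single best remaining cell) gives 335 points, worse by 36.
No other one-to-one assignment exceeds 371 points.

Max total: 371 points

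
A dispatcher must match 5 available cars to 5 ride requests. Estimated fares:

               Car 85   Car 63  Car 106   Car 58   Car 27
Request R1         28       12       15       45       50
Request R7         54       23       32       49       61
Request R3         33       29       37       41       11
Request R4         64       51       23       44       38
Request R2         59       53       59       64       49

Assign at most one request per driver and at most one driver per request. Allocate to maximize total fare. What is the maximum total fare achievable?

Max total: $260

Optimal: Car 85→Request R4 ($64), Car 63→Request R2 ($53), Car 106→Request R3 ($37), Car 58→Request R1 ($45), Car 27→Request R7 ($61) — total 64+53+37+45+61 = $260.
Max-entry greedy (repeatedly take the single best remaining cell) gives $238, worse by 22.
Swapping Car 58↔Car 85 (Car 58→Request R4 $44, Car 85→Request R1 $28) loses 37.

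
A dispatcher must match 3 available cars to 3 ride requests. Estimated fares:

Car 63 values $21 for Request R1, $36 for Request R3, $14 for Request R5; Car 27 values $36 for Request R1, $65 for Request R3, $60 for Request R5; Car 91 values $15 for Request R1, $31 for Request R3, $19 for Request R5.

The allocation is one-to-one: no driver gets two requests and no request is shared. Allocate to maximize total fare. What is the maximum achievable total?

Maximum total: $112

This is the linear assignment problem.
Optimal: Car 63→Request R1 ($21), Car 27→Request R5 ($60), Car 91→Request R3 ($31) — total 21+60+31 = $112.
Next-best assignment: Car 63→Request R3, Car 27→Request R5, Car 91→Request R1 = $111.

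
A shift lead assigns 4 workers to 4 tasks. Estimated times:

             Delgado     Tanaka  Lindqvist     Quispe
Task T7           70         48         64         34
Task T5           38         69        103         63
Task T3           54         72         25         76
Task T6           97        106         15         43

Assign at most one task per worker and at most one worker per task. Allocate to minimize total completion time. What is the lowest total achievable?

Minimum total: 154 min

Optimal: Delgado→Task T5 (38 min), Tanaka→Task T7 (48 min), Lindqvist→Task T3 (25 min), Quispe→Task T6 (43 min) — total 38+48+25+43 = 154 min.
Min-entry greedy (repeatedly take the single cheapest remaining cell) gives 159 min, worse by 5.
Next-best assignment: Delgado→Task T5, Tanaka→Task T3, Lindqvist→Task T6, Quispe→Task T7 = 159 min.
Swapping Quispe↔Lindqvist (Quispe→Task T3 76 min, Lindqvist→Task T6 15 min) adds 23.
No other one-to-one assignment undercuts 154 min.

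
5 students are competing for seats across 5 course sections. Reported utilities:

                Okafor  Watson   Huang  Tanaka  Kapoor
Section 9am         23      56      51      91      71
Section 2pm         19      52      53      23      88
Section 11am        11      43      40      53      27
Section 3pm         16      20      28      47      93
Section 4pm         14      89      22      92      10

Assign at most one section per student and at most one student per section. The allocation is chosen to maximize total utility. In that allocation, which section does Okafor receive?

Optimal: Okafor→Section 11am (11 points), Watson→Section 4pm (89 points), Huang→Section 2pm (53 points), Tanaka→Section 9am (91 points), Kapoor→Section 3pm (93 points) — total 11+89+53+91+93 = 337 points.
Max-entry greedy (repeatedly take the single best remaining cell) gives 305 points, worse by 32.
Next-best assignment: Okafor→Section 2pm, Watson→Section 4pm, Huang→Section 11am, Tanaka→Section 9am, Kapoor→Section 3pm = 332 points.
Okafor's own top section is Section 9am (23 points), but forcing Okafor→Section 9am and reassigning the rest optimally gives only 311 points — worse by 26.

Okafor receives Section 11am.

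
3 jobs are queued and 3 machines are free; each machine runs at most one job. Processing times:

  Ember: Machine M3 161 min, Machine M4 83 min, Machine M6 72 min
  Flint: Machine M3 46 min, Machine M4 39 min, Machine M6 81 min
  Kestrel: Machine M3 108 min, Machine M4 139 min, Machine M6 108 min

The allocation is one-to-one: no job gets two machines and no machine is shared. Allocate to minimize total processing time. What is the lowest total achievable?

Minimum total: 219 min

Optimal: Ember→Machine M6 (72 min), Flint→Machine M4 (39 min), Kestrel→Machine M3 (108 min) — total 72+39+108 = 219 min.
Column-greedy (each machine in turn goes to its cheapest remaining job) gives 237 min, worse by 18.
Next-best assignment: Ember→Machine M4, Flint→Machine M3, Kestrel→Machine M6 = 237 min.
Checked against all permutations: 219 min is optimal.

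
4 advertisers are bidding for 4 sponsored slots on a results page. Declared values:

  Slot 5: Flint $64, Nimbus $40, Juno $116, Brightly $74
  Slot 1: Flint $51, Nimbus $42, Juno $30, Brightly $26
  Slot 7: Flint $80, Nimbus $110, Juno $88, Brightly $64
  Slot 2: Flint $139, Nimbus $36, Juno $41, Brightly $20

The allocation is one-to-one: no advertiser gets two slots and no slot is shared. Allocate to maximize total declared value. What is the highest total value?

Optimal: Flint→Slot 2 ($139), Nimbus→Slot 7 ($110), Juno→Slot 5 ($116), Brightly→Slot 1 ($26) — total 139+110+116+26 = $391.
Column-greedy (each slot in turn goes to its best remaining advertiser) gives $297, worse by 94.
Next-best assignment: Flint→Slot 2, Nimbus→Slot 1, Juno→Slot 5, Brightly→Slot 7 = $361.

Maximum total: $391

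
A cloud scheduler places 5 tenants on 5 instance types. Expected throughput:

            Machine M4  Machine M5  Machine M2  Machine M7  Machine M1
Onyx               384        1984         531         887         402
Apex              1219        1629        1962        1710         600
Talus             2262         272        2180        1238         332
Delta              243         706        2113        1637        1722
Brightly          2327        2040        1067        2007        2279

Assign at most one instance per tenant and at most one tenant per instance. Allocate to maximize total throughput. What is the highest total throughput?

Optimal: Onyx→Machine M5 (1984 ops/s), Apex→Machine M7 (1710 ops/s), Talus→Machine M4 (2262 ops/s), Delta→Machine M2 (2113 ops/s), Brightly→Machine M1 (2279 ops/s) — total 1984+1710+2262+2113+2279 = 10348 ops/s.
Column-greedy (each instance in turn goes to its best remaining tenant) gives 9923 ops/s, worse by 425.
Every other assignment is strictly worse.

Max total: 10348 ops/s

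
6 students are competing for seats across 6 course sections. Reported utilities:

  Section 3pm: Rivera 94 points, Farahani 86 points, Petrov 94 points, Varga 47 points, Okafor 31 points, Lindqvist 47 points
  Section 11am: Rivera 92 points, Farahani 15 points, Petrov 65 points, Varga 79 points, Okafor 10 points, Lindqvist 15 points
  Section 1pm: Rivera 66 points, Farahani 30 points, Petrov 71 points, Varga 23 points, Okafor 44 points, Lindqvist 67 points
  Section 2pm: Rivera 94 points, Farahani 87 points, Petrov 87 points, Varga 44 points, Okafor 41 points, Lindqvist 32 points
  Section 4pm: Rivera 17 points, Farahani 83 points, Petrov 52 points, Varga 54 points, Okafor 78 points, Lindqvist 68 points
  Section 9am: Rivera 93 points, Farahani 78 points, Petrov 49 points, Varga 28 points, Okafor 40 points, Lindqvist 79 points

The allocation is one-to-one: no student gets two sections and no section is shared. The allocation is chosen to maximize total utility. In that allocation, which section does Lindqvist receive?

Lindqvist receives Section 1pm.

Treat this as an assignment problem: match each student to one section.
Optimal: Rivera→Section 9am (93 points), Farahani→Section 2pm (87 points), Petrov→Section 3pm (94 points), Varga→Section 11am (79 points), Okafor→Section 4pm (78 points), Lindqvist→Section 1pm (67 points) — total 93+87+94+79+78+67 = 498 points.
Column-greedy (each section in turn goes to its best remaining student) gives 488 points, worse by 10.
Next-best assignment: Rivera→Section 2pm, Farahani→Section 9am, Petrov→Section 3pm, Varga→Section 11am, Okafor→Section 4pm, Lindqvist→Section 1pm = 490 points.
Lindqvist's own top section is Section 9am (79 points), but forcing Lindqvist→Section 9am and reassigning the rest optimally gives only 488 points — worse by 10.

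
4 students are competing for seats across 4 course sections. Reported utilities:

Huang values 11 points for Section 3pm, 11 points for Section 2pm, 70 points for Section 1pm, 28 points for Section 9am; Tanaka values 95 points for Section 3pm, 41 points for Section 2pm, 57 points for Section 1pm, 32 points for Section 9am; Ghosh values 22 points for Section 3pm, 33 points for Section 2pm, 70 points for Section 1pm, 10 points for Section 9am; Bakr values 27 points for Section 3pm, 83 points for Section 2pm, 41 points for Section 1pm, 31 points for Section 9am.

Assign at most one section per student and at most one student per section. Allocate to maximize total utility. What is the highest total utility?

Max total: 276 points

Optimal: Huang→Section 9am (28 points), Tanaka→Section 3pm (95 points), Ghosh→Section 1pm (70 points), Bakr→Section 2pm (83 points) — total 28+95+70+83 = 276 points.
Column-greedy (each section in turn goes to its best remaining student) gives 258 points, worse by 18.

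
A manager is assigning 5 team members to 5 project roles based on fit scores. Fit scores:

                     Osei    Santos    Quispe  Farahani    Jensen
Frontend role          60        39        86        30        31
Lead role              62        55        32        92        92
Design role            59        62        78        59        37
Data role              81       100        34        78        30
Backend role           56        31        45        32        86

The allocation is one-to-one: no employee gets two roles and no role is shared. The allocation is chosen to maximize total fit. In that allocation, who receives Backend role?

Optimal: Osei→Design role (59 pts), Santos→Data role (100 pts), Quispe→Frontend role (86 pts), Farahani→Lead role (92 pts), Jensen→Backend role (86 pts) — total 59+100+86+92+86 = 423 pts.
Jensen's own top role is Lead role (92 pts), but forcing Jensen→Lead role and reassigning the rest optimally gives only 393 pts — worse by 30.

Jensen receives Backend role.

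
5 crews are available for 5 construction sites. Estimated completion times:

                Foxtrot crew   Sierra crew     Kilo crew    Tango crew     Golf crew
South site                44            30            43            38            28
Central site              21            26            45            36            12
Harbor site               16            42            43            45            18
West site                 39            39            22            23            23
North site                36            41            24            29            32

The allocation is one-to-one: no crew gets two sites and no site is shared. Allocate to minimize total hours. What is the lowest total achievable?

Optimal: Foxtrot crew→Harbor site (16 hours), Sierra crew→South site (30 hours), Kilo crew→North site (24 hours), Tango crew→West site (23 hours), Golf crew→Central site (12 hours) — total 16+30+24+23+12 = 105 hours.

Minimum total: 105 hours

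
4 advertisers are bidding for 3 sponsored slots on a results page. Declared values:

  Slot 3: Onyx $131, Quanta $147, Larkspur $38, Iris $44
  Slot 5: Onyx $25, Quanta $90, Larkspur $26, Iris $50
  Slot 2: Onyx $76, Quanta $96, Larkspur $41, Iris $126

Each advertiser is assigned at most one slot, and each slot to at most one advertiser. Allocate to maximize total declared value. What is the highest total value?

This is the linear assignment problem.
Optimal: Onyx→Slot 3 ($131), Quanta→Slot 5 ($90), Iris→Slot 2 ($126) — total 131+90+126 = $347.
Column-greedy (each slot in turn goes to its best remaining advertiser) gives $273, worse by 74.
Next-best assignment: Quanta→Slot 3, Larkspur→Slot 5, Iris→Slot 2 = $299.
Swapping Iris↔Onyx (Iris→Slot 3 $44, Onyx→Slot 2 $76) loses 137.
Checked against all permutations: $347 is optimal.

Maximum total: $347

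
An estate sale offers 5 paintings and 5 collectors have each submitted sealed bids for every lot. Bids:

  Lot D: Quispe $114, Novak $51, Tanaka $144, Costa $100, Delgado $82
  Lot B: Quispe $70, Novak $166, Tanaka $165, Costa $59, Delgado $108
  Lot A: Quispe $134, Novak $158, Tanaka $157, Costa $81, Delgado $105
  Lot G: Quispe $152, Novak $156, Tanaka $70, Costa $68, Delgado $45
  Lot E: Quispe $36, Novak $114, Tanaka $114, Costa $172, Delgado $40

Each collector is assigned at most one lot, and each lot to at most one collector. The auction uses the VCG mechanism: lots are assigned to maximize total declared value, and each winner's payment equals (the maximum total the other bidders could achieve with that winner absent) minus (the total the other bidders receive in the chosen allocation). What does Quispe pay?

Efficient allocation: Quispe→Lot G ($152), Novak→Lot B ($166), Tanaka→Lot D ($144), Costa→Lot E ($172), Delgado→Lot A ($105); total welfare W = $739.
Quispe receives Lot G at value $152, so the others get W − 152 = $587.
Without Quispe: best allocation of the remaining 4 bidders over all 5 lots is Novak→Lot G ($156), Tanaka→Lot B ($165), Costa→Lot E ($172), Delgado→Lot A ($105), total $598.
VCG payment = (others' best without Quispe) − (others' welfare with Quispe) = 598 − 587 = $11.

Quispe pays $11.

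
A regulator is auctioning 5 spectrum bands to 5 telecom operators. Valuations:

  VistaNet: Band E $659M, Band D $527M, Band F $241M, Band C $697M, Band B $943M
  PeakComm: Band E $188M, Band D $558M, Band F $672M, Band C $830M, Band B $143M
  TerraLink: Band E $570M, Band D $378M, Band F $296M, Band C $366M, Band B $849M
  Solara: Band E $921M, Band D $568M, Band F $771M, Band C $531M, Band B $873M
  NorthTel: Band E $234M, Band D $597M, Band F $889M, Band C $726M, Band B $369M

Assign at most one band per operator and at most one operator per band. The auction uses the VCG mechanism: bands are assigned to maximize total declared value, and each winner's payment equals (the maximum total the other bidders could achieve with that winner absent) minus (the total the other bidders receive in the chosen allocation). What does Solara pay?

Solara pays $137M.

Efficient allocation: VistaNet→Band D ($527M), PeakComm→Band C ($830M), TerraLink→Band B ($849M), Solara→Band E ($921M), NorthTel→Band F ($889M); total welfare W = $4016M.
Solara receives Band E at value $921M, so the others get W − 921 = $3095M.
Without Solara: best allocation of the remaining 4 bidders over all 5 bands is VistaNet→Band B ($943M), PeakComm→Band C ($830M), TerraLink→Band E ($570M), NorthTel→Band F ($889M), total $3232M.
VCG payment = (others' best without Solara) − (others' welfare with Solara) = 3232 − 3095 = $137M.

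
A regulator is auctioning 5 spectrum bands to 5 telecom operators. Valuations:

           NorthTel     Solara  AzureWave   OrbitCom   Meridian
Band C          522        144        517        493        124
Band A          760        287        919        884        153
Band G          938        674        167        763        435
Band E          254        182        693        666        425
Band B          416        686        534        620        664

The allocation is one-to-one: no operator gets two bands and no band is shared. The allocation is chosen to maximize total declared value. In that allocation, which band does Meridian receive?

Optimal: NorthTel→Band G ($938M), Solara→Band B ($686M), AzureWave→Band A ($919M), OrbitCom→Band C ($493M), Meridian→Band E ($425M) — total 938+686+919+493+425 = $3461M.
Swapping AzureWave↔NorthTel (AzureWave→Band G $167M, NorthTel→Band A $760M) loses 930.
Every other assignment is strictly worse.
Meridian's own top band is Band B ($664M), but forcing Meridian→Band B and reassigning the rest optimally gives only $3445M — worse by 16.

Meridian receives Band E.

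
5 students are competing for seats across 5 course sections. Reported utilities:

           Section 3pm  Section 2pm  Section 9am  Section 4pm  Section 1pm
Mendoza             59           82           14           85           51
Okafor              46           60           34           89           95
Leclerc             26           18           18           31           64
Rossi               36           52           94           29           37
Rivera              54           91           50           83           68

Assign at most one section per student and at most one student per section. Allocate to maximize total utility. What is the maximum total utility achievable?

This is the linear assignment problem.
Optimal: Mendoza→Section 3pm (59 points), Okafor→Section 4pm (89 points), Leclerc→Section 1pm (64 points), Rossi→Section 9am (94 points), Rivera→Section 2pm (91 points) — total 59+89+64+94+91 = 397 points.
Max-entry greedy (repeatedly take the single best remaining cell) gives 391 points, worse by 6.
Next-best assignment: Mendoza→Section 4pm, Okafor→Section 1pm, Leclerc→Section 3pm, Rossi→Section 9am, Rivera→Section 2pm = 391 points.

Maximum total: 397 points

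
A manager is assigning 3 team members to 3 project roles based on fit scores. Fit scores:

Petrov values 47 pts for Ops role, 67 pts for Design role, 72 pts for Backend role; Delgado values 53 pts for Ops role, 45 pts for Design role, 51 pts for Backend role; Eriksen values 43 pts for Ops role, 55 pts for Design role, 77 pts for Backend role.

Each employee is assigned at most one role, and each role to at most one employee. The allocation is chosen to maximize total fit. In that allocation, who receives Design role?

Optimal: Petrov→Design role (67 pts), Delgado→Ops role (53 pts), Eriksen→Backend role (77 pts) — total 67+53+77 = 197 pts.
Row-greedy (each employee in turn takes its best remaining role) gives 180 pts, worse by 17.
Petrov's own top role is Backend role (72 pts), but forcing Petrov→Backend role and reassigning the rest optimally gives only 180 pts — worse by 17.

Petrov receives Design role.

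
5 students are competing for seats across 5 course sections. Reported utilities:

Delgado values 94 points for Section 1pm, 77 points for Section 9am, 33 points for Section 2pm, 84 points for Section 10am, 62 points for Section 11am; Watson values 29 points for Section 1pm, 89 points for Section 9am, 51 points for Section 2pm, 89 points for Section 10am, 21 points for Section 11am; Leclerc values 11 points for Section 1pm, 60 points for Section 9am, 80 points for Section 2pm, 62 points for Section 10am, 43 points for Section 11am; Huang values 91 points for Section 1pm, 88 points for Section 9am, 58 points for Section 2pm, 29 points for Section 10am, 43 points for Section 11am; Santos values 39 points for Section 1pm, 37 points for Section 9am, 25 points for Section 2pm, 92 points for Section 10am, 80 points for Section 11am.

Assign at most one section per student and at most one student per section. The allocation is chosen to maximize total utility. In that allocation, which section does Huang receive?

This is the linear assignment problem.
Optimal: Delgado→Section 1pm (94 points), Watson→Section 10am (89 points), Leclerc→Section 2pm (80 points), Huang→Section 9am (88 points), Santos→Section 11am (80 points) — total 94+89+80+88+80 = 431 points.
Max-entry greedy (repeatedly take the single best remaining cell) gives 398 points, worse by 33.
Next-best assignment: Delgado→Section 10am, Watson→Section 9am, Leclerc→Section 2pm, Huang→Section 1pm, Santos→Section 11am = 424 points.
Swapping Huang↔Leclerc (Huang→Section 2pm 58 points, Leclerc→Section 9am 60 points) loses 50.
Huang's own top section is Section 1pm (91 points), but forcing Huang→Section 1pm and reassigning the rest optimally gives only 424 points — worse by 7.

Huang receives Section 9am.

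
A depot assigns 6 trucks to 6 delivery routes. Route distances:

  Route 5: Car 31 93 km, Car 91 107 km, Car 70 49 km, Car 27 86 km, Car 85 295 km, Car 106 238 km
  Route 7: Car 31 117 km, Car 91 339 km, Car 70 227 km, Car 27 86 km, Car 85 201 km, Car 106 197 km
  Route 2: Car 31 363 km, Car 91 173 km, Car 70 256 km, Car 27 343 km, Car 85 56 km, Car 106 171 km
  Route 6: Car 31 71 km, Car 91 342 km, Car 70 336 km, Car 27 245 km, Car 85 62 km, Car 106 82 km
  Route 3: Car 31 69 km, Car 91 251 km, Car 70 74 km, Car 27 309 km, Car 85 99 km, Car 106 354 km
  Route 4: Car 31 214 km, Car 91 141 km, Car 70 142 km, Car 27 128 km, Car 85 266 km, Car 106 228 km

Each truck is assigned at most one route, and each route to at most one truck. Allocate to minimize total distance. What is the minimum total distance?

Optimal: Car 31→Route 3 (69 km), Car 91→Route 4 (141 km), Car 70→Route 5 (49 km), Car 27→Route 7 (86 km), Car 85→Route 2 (56 km), Car 106→Route 6 (82 km) — total 69+141+49+86+56+82 = 483 km.
Row-greedy (each truck in turn takes its cheapest remaining route) gives 542 km, worse by 59.

Minimum total: 483 km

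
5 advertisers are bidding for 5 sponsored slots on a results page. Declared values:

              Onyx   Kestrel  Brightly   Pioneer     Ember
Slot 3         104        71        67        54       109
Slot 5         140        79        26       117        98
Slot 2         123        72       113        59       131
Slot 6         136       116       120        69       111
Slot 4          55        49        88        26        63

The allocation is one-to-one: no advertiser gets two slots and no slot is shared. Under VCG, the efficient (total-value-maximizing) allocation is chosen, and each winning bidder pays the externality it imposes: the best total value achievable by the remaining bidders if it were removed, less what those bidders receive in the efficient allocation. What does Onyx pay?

Onyx pays $3.

Efficient allocation: Onyx→Slot 3 ($104), Kestrel→Slot 6 ($116), Brightly→Slot 4 ($88), Pioneer→Slot 5 ($117), Ember→Slot 2 ($131); total welfare W = $556.
Onyx receives Slot 3 at value $104, so the others get W − 104 = $452.
Without Onyx: best allocation of the remaining 4 bidders over all 5 slots is Kestrel→Slot 6 ($116), Brightly→Slot 2 ($113), Pioneer→Slot 5 ($117), Ember→Slot 3 ($109), total $455.
VCG payment = (others' best without Onyx) − (others' welfare with Onyx) = 455 − 452 = $3.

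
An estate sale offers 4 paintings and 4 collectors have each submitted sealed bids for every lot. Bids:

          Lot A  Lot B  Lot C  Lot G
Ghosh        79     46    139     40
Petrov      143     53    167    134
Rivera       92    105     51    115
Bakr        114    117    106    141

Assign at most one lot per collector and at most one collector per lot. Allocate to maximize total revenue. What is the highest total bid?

Max total: $528

This is the linear assignment problem.
Optimal: Ghosh→Lot C ($139), Petrov→Lot A ($143), Rivera→Lot B ($105), Bakr→Lot G ($141) — total 139+143+105+141 = $528.
Column-greedy (each lot in turn goes to its best remaining collector) gives $514, worse by 14.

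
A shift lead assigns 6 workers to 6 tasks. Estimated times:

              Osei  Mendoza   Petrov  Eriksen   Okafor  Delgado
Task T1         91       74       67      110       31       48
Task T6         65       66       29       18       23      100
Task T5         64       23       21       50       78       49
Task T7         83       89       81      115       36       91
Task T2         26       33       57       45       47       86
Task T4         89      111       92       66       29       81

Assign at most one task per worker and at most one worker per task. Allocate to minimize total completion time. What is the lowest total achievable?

Min total: 225 min

Optimal: Osei→Task T2 (26 min), Mendoza→Task T5 (23 min), Petrov→Task T7 (81 min), Eriksen→Task T6 (18 min), Okafor→Task T4 (29 min), Delgado→Task T1 (48 min) — total 26+23+81+18+29+48 = 225 min.
Min-entry greedy (repeatedly take the single cheapest remaining cell) gives 231 min, worse by 6.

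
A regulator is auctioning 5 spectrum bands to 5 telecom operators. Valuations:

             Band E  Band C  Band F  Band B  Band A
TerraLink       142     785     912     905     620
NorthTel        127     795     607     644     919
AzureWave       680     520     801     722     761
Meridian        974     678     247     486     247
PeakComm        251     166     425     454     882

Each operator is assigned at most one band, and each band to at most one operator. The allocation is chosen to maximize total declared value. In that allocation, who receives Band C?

NorthTel receives Band C.

Optimal: TerraLink→Band B ($905M), NorthTel→Band C ($795M), AzureWave→Band F ($801M), Meridian→Band E ($974M), PeakComm→Band A ($882M) — total 905+795+801+974+882 = $4357M.
Row-greedy (each operator in turn takes its best remaining band) gives $3693M, worse by 664.
Next-best assignment: TerraLink→Band F, NorthTel→Band C, AzureWave→Band B, Meridian→Band E, PeakComm→Band A = $4285M.
NorthTel's own top band is Band A ($919M), but forcing NorthTel→Band A and reassigning the rest optimally gives only $3933M — worse by 424.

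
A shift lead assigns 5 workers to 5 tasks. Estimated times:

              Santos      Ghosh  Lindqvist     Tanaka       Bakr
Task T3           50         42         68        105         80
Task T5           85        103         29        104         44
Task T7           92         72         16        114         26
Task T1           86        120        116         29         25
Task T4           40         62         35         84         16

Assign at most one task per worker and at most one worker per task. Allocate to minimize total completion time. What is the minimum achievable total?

Optimal: Santos→Task T4 (40 min), Ghosh→Task T3 (42 min), Lindqvist→Task T5 (29 min), Tanaka→Task T1 (29 min), Bakr→Task T7 (26 min) — total 40+42+29+29+26 = 166 min.
Row-greedy (each worker in turn takes its cheapest remaining task) gives 171 min, worse by 5.

Minimum total: 166 min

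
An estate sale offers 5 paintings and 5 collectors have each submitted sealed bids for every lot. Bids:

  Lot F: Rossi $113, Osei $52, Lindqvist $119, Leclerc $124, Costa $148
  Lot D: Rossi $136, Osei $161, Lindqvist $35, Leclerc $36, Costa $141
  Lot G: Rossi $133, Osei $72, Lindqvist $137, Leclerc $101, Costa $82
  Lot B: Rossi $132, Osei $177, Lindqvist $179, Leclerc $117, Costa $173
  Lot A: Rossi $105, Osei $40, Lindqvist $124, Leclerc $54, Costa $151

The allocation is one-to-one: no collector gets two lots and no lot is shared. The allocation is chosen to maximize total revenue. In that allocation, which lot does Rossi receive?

Optimal: Rossi→Lot G ($133), Osei→Lot D ($161), Lindqvist→Lot B ($179), Leclerc→Lot F ($124), Costa→Lot A ($151) — total 133+161+179+124+151 = $748.
Column-greedy (each lot in turn goes to its best remaining collector) gives $632, worse by 116.
Swapping Leclerc↔Osei (Leclerc→Lot D $36, Osei→Lot F $52) loses 197.
Checked against all permutations: $748 is optimal.
Rossi's own top lot is Lot D ($136), but forcing Rossi→Lot D and reassigning the rest optimally gives only $725 — worse by 23.

Rossi receives Lot G.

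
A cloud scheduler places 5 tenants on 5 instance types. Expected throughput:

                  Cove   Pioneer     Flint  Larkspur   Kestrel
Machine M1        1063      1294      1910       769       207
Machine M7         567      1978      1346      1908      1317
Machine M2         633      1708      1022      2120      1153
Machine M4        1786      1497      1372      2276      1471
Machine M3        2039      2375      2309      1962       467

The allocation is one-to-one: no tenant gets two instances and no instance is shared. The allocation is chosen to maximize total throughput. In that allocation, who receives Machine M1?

Optimal: Cove→Machine M3 (2039 ops/s), Pioneer→Machine M7 (1978 ops/s), Flint→Machine M1 (1910 ops/s), Larkspur→Machine M2 (2120 ops/s), Kestrel→Machine M4 (1471 ops/s) — total 2039+1978+1910+2120+1471 = 9518 ops/s.
Row-greedy (each tenant in turn takes its best remaining instance) gives 9356 ops/s, worse by 162.
Checked against all permutations: 9518 ops/s is optimal.
Flint's own top instance is Machine M3 (2309 ops/s), but forcing Flint→Machine M3 and reassigning the rest optimally gives only 8941 ops/s — worse by 577.

Flint receives Machine M1.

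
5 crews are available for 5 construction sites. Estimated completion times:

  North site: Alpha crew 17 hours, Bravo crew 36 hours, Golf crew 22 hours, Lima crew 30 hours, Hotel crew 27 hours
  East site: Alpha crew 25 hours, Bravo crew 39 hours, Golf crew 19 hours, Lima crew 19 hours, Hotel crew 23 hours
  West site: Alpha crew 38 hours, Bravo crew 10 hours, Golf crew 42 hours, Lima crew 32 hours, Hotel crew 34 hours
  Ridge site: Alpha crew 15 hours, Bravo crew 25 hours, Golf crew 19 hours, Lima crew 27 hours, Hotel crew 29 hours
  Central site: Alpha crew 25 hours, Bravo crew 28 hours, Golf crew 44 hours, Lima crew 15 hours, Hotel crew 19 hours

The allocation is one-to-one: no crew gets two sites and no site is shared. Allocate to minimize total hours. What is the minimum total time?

Optimal: Alpha crew→North site (17 hours), Bravo crew→West site (10 hours), Golf crew→Ridge site (19 hours), Lima crew→East site (19 hours), Hotel crew→Central site (19 hours) — total 17+10+19+19+19 = 84 hours.
Min-entry greedy (repeatedly take the single cheapest remaining cell) gives 86 hours, worse by 2.
No other one-to-one assignment undercuts 84 hours.

Min total: 84 hours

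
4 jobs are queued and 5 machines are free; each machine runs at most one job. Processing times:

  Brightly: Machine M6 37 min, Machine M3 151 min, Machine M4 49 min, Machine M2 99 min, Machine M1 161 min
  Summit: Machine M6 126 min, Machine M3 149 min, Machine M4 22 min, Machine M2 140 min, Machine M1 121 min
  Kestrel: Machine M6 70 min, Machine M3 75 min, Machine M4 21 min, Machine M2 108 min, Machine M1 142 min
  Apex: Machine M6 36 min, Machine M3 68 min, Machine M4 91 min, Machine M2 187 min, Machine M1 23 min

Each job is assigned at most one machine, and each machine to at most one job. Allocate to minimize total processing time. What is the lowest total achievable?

Min total: 157 min

Optimal: Brightly→Machine M6 (37 min), Summit→Machine M4 (22 min), Kestrel→Machine M3 (75 min), Apex→Machine M1 (23 min) — total 37+22+75+23 = 157 min.
Column-greedy (each machine in turn goes to its cheapest remaining job) gives 232 min, worse by 75.
Next-best assignment: Brightly→Machine M6, Summit→Machine M4, Kestrel→Machine M2, Apex→Machine M1 = 190 min.
Every other assignment is strictly worse.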